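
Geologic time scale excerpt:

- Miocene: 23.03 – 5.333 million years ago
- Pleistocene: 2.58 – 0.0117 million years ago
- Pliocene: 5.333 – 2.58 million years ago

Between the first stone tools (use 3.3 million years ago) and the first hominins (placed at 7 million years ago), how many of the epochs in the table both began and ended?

0

The older date is 7 Ma and the younger is 3.3 Ma.
No epoch both begins after 7 Ma and ends before 3.3 Ma, so the count is 0.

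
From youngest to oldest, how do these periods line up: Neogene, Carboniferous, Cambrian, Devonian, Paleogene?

Neogene, Paleogene, Carboniferous, Devonian, Cambrian

Group by era (each group listed oldest first) — Paleozoic: Cambrian, Devonian, Carboniferous; Cenozoic: Paleogene, Neogene. The eras run Paleozoic → Mesozoic → Cenozoic. Concatenating the groups in that era order and then reversing gives youngest to oldest.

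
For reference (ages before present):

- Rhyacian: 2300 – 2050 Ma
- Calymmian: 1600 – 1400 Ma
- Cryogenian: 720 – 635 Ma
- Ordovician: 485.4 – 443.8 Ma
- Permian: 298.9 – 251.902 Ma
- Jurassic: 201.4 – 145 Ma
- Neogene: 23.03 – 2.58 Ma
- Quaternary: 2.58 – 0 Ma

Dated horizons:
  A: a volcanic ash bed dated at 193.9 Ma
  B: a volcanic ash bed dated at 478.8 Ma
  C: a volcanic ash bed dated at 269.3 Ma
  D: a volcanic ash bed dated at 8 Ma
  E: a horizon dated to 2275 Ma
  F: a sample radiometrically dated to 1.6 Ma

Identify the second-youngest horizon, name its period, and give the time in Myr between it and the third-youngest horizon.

Sorted youngest-first by Ma: F (1.6), D (8), A (193.9), C (269.3), B (478.8), E (2275).
The second youngest is D at 8 Ma, which lies in 23.03–2.58 Ma: the Neogene.
The third youngest is A at 193.9 Ma; separation = |8 − 193.9| = 185.9 Myr.

D, in the Neogene; 185.9 million years to A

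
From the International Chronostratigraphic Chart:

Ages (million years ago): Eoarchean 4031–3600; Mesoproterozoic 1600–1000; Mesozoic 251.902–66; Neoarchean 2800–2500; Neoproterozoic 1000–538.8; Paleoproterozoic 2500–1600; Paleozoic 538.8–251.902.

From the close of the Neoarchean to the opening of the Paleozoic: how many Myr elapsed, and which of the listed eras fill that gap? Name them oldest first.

1961.2 million years; Paleoproterozoic, Mesoproterozoic, Neoproterozoic

The Neoarchean closes at 2500 Ma and the Paleozoic opens at 538.8 Ma, so the interval is 2500 − 538.8 = 1961.2 Myr.
An era fits inside if it starts at or after 2500 Ma and ends at or before 538.8 Ma; oldest first that gives Paleoproterozoic, Mesoproterozoic, Neoproterozoic.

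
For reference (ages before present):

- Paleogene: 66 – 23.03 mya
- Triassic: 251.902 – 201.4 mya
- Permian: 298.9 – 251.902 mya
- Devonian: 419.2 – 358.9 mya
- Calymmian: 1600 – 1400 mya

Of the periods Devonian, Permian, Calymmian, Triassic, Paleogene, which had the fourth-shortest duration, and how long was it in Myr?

Durations: Devonian 60.3; Permian 46.998; Calymmian 200; Triassic 50.502; Paleogene 42.97 Myr.
Sorted shortest-first: Paleogene (42.97), Permian (46.998), Triassic (50.502), Devonian (60.3), Calymmian (200).
The fourth shortest is Devonian at 60.3 Myr.

Devonian, 60.3 million years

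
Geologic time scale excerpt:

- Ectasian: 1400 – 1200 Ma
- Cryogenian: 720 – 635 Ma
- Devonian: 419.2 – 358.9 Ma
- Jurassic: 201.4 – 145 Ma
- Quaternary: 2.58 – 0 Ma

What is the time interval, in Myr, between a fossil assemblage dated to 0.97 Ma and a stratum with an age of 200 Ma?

200 − 0.97 = 199.03 million years.

199.03 million years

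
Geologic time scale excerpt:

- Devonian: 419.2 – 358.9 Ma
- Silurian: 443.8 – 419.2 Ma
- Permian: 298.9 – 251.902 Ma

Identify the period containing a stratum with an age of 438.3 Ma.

Silurian

438.3 Ma lies between 443.8 and 419.2 Ma, so it falls in the Silurian.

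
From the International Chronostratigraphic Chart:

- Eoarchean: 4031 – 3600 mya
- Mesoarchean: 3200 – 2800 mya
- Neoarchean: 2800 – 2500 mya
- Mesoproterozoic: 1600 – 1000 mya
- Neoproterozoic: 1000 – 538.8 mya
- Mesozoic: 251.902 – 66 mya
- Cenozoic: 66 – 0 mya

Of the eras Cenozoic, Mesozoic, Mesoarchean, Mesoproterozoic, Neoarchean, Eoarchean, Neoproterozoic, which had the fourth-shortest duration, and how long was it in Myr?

Mesoarchean, 400 million years

Start − end for each: Cenozoic 66 − 0 = 66; Mesozoic 251.902 − 66 = 185.902; Mesoarchean 3200 − 2800 = 400; Mesoproterozoic 1600 − 1000 = 600; Neoarchean 2800 − 2500 = 300; Eoarchean 4031 − 3600 = 431; Neoproterozoic 1000 − 538.8 = 461.2.
Ranking these from shortest: Cenozoic < Mesozoic < Neoarchean < Mesoarchean < Eoarchean < Neoproterozoic < Mesoproterozoic.
Position 4 in that ranking is Mesoarchean, which lasted 400 Myr.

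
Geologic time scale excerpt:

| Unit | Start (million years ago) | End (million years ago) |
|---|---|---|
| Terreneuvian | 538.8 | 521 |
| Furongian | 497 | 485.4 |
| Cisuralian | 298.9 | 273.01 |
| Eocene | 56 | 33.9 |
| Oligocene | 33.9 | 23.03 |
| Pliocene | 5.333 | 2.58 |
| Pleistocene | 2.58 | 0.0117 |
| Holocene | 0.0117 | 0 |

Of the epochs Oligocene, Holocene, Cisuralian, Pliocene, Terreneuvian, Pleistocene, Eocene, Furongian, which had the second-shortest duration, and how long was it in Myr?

Pleistocene, 2.5683 million years

Durations: Oligocene 10.87; Holocene 0.0117; Cisuralian 25.89; Pliocene 2.753; Terreneuvian 17.8; Pleistocene 2.5683; Eocene 22.1; Furongian 11.6 Myr.
Sorted shortest-first: Holocene (0.0117), Pleistocene (2.5683), Pliocene (2.753), Oligocene (10.87), Furongian (11.6), Terreneuvian (17.8), Eocene (22.1), Cisuralian (25.89).
The second shortest is Pleistocene at 2.5683 Myr.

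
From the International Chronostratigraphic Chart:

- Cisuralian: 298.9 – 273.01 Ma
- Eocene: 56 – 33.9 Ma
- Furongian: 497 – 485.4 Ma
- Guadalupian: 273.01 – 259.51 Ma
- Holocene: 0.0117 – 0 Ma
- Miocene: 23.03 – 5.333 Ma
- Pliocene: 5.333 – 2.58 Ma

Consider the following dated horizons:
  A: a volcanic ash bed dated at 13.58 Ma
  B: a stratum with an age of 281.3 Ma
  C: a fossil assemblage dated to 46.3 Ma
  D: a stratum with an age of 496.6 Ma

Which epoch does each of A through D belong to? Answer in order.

A — Miocene; B — Cisuralian; C — Eocene; D — Furongian

Match each age against the start–end ranges in the excerpt: A = 13.58 Ma → Miocene (23.03–5.333); B = 281.3 Ma → Cisuralian (298.9–273.01); C = 46.3 Ma → Eocene (56–33.9); D = 496.6 Ma → Furongian (497–485.4).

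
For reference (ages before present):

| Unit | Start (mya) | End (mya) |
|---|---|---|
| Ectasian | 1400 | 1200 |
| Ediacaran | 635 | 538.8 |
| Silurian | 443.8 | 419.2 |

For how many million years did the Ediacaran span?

96.2 million years

635 − 538.8 = 96.2 million years.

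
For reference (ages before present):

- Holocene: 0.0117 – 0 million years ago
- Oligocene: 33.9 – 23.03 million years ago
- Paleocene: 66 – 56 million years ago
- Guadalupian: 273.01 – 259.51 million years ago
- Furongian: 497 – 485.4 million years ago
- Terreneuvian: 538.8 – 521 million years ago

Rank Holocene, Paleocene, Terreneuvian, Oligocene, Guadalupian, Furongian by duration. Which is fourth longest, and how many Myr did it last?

Oligocene, 10.87 million years

Durations: Holocene 0.0117; Paleocene 10; Terreneuvian 17.8; Oligocene 10.87; Guadalupian 13.5; Furongian 11.6 Myr.
Sorted longest-first: Terreneuvian (17.8), Guadalupian (13.5), Furongian (11.6), Oligocene (10.87), Paleocene (10), Holocene (0.0117).
The fourth longest is Oligocene at 10.87 Myr.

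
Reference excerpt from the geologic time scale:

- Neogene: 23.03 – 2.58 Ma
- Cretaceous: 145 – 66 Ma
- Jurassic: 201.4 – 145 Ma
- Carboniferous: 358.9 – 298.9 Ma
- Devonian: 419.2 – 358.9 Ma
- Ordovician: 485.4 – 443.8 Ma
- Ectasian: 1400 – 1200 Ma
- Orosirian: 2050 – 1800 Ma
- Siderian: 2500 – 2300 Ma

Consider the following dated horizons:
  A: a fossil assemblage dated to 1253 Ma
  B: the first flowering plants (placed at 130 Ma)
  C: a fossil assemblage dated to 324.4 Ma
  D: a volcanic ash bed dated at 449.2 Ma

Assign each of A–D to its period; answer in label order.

A — Ectasian; B — Cretaceous; C — Carboniferous; D — Ordovician

A: 1253 Ma lies in 1400–1200 Ma, so Ectasian.
B: 130 Ma lies in 145–66 Ma, so Cretaceous.
C: 324.4 Ma lies in 358.9–298.9 Ma, so Carboniferous.
D: 449.2 Ma lies in 485.4–443.8 Ma, so Ordovician.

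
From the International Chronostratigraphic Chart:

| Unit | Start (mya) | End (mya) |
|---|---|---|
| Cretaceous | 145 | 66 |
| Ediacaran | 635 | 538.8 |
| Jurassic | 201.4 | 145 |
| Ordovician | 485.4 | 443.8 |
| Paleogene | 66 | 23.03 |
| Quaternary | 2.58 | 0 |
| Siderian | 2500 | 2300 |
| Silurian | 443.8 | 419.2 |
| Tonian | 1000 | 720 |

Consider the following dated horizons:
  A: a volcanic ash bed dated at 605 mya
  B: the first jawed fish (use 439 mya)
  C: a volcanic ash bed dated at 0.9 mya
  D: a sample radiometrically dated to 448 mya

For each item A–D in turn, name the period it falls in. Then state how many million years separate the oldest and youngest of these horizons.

A: 605 Ma lies in 635–538.8 Ma, so Ediacaran.
B: 439 Ma lies in 443.8–419.2 Ma, so Silurian.
C: 0.9 Ma lies in 2.58–0 Ma, so Quaternary.
D: 448 Ma lies in 485.4–443.8 Ma, so Ordovician.
Oldest = 605 Ma, youngest = 0.9 Ma → span 604.1 Myr.

A — Ediacaran; B — Silurian; C — Quaternary; D — Ordovician; span 604.1 million years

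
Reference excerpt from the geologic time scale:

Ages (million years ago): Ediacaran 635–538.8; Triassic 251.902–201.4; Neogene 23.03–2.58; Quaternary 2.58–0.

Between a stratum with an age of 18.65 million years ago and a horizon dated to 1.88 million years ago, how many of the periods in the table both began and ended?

0

The older date is 18.65 Ma and the younger is 1.88 Ma.
No period both begins after 18.65 Ma and ends before 1.88 Ma, so the count is 0.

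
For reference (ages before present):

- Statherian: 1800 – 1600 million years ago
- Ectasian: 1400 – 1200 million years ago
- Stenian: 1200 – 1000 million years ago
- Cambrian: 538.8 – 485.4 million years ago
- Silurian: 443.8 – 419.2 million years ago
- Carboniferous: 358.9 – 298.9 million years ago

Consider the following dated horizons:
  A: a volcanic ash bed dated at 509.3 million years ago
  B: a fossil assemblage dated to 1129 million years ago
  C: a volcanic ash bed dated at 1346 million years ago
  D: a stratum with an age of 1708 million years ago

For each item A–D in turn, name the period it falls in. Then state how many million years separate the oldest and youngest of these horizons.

A — Cambrian; B — Stenian; C — Ectasian; D — Statherian; span 1198.7 million years

A: 509.3 Ma lies in 538.8–485.4 Ma, so Cambrian.
B: 1129 Ma lies in 1200–1000 Ma, so Stenian.
C: 1346 Ma lies in 1400–1200 Ma, so Ectasian.
D: 1708 Ma lies in 1800–1600 Ma, so Statherian.
Oldest = 1708 Ma, youngest = 509.3 Ma → span 1198.7 Myr.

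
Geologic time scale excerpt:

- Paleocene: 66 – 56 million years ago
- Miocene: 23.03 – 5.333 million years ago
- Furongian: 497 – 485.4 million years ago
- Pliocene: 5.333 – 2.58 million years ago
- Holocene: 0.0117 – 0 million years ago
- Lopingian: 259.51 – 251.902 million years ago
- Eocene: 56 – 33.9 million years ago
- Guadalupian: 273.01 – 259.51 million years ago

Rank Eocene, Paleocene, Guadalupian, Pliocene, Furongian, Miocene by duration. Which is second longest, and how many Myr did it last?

Start − end for each: Eocene 56 − 33.9 = 22.1; Paleocene 66 − 56 = 10; Guadalupian 273.01 − 259.51 = 13.5; Pliocene 5.333 − 2.58 = 2.753; Furongian 497 − 485.4 = 11.6; Miocene 23.03 − 5.333 = 17.697.
Ranking these from longest: Eocene > Miocene > Guadalupian > Furongian > Paleocene > Pliocene.
Position 2 in that ranking is Miocene, which lasted 17.697 Myr.

Miocene, 17.697 million years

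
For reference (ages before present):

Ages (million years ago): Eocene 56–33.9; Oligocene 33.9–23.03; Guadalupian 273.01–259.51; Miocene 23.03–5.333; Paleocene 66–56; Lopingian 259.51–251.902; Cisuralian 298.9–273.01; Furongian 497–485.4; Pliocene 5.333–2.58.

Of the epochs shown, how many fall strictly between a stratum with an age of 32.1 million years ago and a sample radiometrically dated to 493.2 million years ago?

5

The older date is 493.2 Ma and the younger is 32.1 Ma.
Epochs with start < 493.2 and end > 32.1 Ma: Cisuralian (298.9–273.01), Guadalupian (273.01–259.51), Lopingian (259.51–251.902), Paleocene (66–56), Eocene (56–33.9).
That is 5 complete epochs.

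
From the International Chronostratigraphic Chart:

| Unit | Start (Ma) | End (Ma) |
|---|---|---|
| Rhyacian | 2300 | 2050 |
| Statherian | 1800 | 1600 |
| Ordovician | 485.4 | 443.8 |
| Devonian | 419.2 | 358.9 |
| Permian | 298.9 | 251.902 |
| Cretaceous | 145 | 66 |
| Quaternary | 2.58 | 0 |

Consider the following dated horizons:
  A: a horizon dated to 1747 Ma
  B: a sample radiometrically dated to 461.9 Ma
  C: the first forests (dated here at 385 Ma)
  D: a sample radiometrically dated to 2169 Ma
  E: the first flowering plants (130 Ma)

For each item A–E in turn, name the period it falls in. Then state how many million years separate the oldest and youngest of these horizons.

A — Statherian; B — Ordovician; C — Devonian; D — Rhyacian; E — Cretaceous; span 2039 million years

Match each age against the start–end ranges in the excerpt: A = 1747 Ma → Statherian (1800–1600); B = 461.9 Ma → Ordovician (485.4–443.8); C = 385 Ma → Devonian (419.2–358.9); D = 2169 Ma → Rhyacian (2300–2050); E = 130 Ma → Cretaceous (145–66).
The largest age is 2169 Ma and the smallest is 130 Ma; their difference is 2039 Myr.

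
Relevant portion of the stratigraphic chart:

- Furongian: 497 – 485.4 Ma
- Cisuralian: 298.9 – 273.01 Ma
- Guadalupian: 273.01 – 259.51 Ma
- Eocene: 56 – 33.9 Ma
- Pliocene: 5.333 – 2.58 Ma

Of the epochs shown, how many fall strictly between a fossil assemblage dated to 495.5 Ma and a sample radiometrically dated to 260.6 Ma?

1

The older date is 495.5 Ma and the younger is 260.6 Ma.
Epochs with start < 495.5 and end > 260.6 Ma: Cisuralian (298.9–273.01).
That is 1 complete epoch.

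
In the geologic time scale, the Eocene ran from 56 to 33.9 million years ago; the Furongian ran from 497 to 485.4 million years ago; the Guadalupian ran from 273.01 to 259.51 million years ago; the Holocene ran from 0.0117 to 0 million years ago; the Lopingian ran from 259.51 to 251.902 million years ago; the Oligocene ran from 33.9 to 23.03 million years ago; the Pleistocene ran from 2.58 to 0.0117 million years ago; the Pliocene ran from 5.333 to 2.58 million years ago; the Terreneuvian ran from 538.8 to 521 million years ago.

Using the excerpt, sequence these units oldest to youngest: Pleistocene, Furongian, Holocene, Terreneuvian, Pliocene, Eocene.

Terreneuvian → Furongian → Eocene → Pliocene → Pleistocene → Holocene

Sorting by start age (descending Ma, since larger Ma = older): Terreneuvian start 538.8, Furongian start 497, Eocene start 56, Pliocene start 5.333, Pleistocene start 2.58, Holocene start 0.0117.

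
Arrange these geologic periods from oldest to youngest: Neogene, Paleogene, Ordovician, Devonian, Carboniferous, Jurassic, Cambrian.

Cambrian → Ordovician → Devonian → Carboniferous → Jurassic → Paleogene → Neogene

Era membership (oldest first within each) — Paleozoic: Cambrian, Ordovician, Devonian, Carboniferous; Mesozoic: Jurassic; Cenozoic: Paleogene, Neogene. Paleozoic precedes Mesozoic, which precedes Cenozoic. Concatenating the groups in that era order gives oldest to youngest directly.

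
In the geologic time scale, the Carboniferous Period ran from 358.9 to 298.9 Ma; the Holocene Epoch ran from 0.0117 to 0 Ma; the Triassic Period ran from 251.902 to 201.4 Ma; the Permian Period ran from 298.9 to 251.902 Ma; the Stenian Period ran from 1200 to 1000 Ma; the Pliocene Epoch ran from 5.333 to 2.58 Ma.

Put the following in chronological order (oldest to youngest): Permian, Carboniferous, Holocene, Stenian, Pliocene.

Sorting by start age (descending Ma, since larger Ma = older): Stenian began 1200, Carboniferous began 358.9, Permian began 298.9, Pliocene began 5.333, Holocene began 0.0117.

Stenian → Carboniferous → Permian → Pliocene → Holocene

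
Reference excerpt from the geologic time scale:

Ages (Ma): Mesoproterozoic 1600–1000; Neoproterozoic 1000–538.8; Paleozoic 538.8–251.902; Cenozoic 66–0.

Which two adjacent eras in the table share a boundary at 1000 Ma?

Mesoproterozoic and Neoproterozoic

The Mesoproterozoic ends at 1000 Ma and the Neoproterozoic begins at 1000 Ma, so they share that boundary.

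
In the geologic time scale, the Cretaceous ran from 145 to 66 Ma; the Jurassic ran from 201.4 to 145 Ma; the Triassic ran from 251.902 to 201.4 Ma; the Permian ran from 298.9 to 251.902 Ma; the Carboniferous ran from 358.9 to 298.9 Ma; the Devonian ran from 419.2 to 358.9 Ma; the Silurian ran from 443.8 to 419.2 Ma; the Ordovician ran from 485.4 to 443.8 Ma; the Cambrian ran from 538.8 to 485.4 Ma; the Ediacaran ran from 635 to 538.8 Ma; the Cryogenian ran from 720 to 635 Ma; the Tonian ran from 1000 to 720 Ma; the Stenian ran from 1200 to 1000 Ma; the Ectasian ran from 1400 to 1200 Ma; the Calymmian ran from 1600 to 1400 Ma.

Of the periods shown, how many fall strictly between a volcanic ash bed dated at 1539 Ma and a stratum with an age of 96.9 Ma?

The older date is 1539 Ma and the younger is 96.9 Ma.
Periods with start < 1539 and end > 96.9 Ma: Ectasian (1400–1200), Stenian (1200–1000), Tonian (1000–720), Cryogenian (720–635), Ediacaran (635–538.8), Cambrian (538.8–485.4), Ordovician (485.4–443.8), Silurian (443.8–419.2), Devonian (419.2–358.9), Carboniferous (358.9–298.9), Permian (298.9–251.902), Triassic (251.902–201.4), Jurassic (201.4–145).
That is 13 complete periods.

13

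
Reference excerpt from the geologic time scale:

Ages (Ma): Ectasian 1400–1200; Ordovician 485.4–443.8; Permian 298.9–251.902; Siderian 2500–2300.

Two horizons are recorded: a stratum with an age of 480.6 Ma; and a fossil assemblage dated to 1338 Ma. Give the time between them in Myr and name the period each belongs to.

857.4 million years apart; the first in the Ordovician, the second in the Ectasian

Elapsed time: 1338 − 480.6 = 857.4 Myr.
480.6 Ma lies within 485.4–443.8 Ma: Ordovician.
1338 Ma lies within 1400–1200 Ma: Ectasian.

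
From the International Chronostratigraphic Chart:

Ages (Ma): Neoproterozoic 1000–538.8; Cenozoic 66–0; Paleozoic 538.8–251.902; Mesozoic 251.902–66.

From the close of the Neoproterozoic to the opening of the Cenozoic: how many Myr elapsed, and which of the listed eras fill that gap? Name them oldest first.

472.8 million years; Paleozoic, Mesozoic

The Neoproterozoic closes at 538.8 Ma and the Cenozoic opens at 66 Ma, so the interval is 538.8 − 66 = 472.8 Myr.
An era fits inside if it starts at or after 538.8 Ma and ends at or before 66 Ma; oldest first that gives Paleozoic, Mesozoic.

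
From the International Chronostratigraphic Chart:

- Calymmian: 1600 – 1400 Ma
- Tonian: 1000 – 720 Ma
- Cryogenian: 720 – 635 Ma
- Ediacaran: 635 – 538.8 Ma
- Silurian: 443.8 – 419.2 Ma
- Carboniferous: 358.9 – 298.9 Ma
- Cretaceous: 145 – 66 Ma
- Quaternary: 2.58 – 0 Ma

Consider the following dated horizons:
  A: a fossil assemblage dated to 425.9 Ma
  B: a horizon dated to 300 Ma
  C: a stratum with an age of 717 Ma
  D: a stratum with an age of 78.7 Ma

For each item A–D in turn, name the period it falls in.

A — Silurian; B — Carboniferous; C — Cryogenian; D — Cretaceous

Match each age against the start–end ranges in the excerpt: A = 425.9 Ma → Silurian (443.8–419.2); B = 300 Ma → Carboniferous (358.9–298.9); C = 717 Ma → Cryogenian (720–635); D = 78.7 Ma → Cretaceous (145–66).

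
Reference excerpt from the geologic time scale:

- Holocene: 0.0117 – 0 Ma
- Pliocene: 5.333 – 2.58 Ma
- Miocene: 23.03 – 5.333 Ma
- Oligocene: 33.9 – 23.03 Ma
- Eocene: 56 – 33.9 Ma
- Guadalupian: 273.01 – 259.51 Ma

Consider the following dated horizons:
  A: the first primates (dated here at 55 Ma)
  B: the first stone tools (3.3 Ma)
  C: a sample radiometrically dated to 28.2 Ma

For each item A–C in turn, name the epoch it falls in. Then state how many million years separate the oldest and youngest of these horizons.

A: 55 Ma lies in 56–33.9 Ma, so Eocene.
B: 3.3 Ma lies in 5.333–2.58 Ma, so Pliocene.
C: 28.2 Ma lies in 33.9–23.03 Ma, so Oligocene.
Oldest = 55 Ma, youngest = 3.3 Ma → span 51.7 Myr.

A — Eocene; B — Pliocene; C — Oligocene; span 51.7 million years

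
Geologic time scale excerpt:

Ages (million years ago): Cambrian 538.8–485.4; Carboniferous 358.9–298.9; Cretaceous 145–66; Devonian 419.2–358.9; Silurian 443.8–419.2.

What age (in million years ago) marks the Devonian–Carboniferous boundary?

The Devonian ends and the Carboniferous begins at 358.9 million years ago.

358.9 million years ago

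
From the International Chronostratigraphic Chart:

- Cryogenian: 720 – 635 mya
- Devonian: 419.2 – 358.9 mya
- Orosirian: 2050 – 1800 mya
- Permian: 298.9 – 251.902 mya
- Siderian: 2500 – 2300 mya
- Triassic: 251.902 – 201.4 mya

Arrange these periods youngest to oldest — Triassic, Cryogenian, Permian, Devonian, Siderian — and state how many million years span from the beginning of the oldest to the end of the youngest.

Triassic → Permian → Devonian → Cryogenian → Siderian; total span 2298.6 Myr

Start ages (Ma): Siderian 2500, Cryogenian 720, Devonian 419.2, Permian 298.9, Triassic 251.902.
Ordered youngest to oldest: Triassic, Permian, Devonian, Cryogenian, Siderian.
Span = 2500 − 201.4 = 2298.6 Myr.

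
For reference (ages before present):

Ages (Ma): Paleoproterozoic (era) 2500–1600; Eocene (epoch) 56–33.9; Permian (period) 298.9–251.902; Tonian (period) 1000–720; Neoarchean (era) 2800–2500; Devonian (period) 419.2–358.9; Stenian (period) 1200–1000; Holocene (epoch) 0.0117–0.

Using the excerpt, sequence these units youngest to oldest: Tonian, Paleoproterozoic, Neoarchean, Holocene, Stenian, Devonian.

Sorting by start age (ascending Ma, since larger Ma = older): Holocene began 0.0117, Devonian began 419.2, Tonian began 1000, Stenian began 1200, Paleoproterozoic began 2500, Neoarchean began 2800.

Holocene, Devonian, Tonian, Stenian, Paleoproterozoic, Neoarchean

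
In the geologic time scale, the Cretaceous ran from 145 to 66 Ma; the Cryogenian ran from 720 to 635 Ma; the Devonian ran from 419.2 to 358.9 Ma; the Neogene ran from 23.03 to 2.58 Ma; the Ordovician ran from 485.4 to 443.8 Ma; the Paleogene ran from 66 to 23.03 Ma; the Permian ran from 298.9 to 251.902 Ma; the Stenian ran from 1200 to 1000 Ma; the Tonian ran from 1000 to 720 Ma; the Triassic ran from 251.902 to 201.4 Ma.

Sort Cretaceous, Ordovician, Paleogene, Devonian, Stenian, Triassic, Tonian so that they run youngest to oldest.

Sorting by start age (ascending Ma, since larger Ma = older): Paleogene start 66, Cretaceous start 145, Triassic start 251.902, Devonian start 419.2, Ordovician start 485.4, Tonian start 1000, Stenian start 1200.

Paleogene, Cretaceous, Triassic, Devonian, Ordovician, Tonian, Stenian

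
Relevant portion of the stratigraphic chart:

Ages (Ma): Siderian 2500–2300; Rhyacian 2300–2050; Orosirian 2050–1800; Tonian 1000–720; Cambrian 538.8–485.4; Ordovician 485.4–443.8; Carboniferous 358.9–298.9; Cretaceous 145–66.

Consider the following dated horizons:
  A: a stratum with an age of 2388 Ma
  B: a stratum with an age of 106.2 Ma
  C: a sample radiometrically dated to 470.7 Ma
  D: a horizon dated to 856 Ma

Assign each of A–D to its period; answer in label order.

A — Siderian; B — Cretaceous; C — Ordovician; D — Tonian

A: 2388 Ma lies in 2500–2300 Ma, so Siderian.
B: 106.2 Ma lies in 145–66 Ma, so Cretaceous.
C: 470.7 Ma lies in 485.4–443.8 Ma, so Ordovician.
D: 856 Ma lies in 1000–720 Ma, so Tonian.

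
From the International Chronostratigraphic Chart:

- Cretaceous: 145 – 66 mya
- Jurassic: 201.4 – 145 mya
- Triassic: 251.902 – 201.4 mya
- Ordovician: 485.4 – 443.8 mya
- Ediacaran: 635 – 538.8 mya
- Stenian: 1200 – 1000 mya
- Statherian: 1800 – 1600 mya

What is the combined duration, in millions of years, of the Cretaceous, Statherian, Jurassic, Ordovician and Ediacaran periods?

Duration is start − end for each: (145 − 66) + (1800 − 1600) + (201.4 − 145) + (485.4 − 443.8) + (635 − 538.8).
That is 79 + 200 + 56.4 + 41.6 + 96.2, which totals 473.2 million years.

473.2 million years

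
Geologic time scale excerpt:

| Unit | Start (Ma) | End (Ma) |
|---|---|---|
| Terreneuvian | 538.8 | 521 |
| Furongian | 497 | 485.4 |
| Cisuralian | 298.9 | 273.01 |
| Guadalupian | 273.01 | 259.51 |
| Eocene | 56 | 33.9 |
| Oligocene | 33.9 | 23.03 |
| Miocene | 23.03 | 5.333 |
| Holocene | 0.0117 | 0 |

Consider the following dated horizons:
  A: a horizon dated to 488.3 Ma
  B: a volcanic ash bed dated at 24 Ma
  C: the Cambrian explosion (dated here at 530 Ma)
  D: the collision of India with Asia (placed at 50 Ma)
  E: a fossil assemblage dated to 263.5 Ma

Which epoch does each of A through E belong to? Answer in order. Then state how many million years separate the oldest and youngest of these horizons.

Match each age against the start–end ranges in the excerpt: A = 488.3 Ma → Furongian (497–485.4); B = 24 Ma → Oligocene (33.9–23.03); C = 530 Ma → Terreneuvian (538.8–521); D = 50 Ma → Eocene (56–33.9); E = 263.5 Ma → Guadalupian (273.01–259.51).
The largest age is 530 Ma and the smallest is 24 Ma; their difference is 506 Myr.

A — Furongian; B — Oligocene; C — Terreneuvian; D — Eocene; E — Guadalupian; span 506 million years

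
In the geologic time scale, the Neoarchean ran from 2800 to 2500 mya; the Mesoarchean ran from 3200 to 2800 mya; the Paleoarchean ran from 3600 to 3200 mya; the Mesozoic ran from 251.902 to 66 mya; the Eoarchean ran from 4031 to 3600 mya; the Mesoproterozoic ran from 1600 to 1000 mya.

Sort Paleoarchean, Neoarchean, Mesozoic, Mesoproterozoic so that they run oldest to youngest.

Paleoarchean, Neoarchean, Mesoproterozoic, Mesozoic

Sorting by start age (descending Ma, since larger Ma = older): Paleoarchean start 3600, Neoarchean start 2800, Mesoproterozoic start 1600, Mesozoic start 251.902.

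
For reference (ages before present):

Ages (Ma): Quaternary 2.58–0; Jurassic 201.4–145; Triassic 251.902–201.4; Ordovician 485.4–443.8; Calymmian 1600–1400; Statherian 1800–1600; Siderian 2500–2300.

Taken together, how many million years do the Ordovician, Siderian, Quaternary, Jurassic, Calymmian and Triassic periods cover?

Each duration: Ordovician = 41.6; Siderian = 200; Quaternary = 2.58; Jurassic = 56.4; Calymmian = 200; Triassic = 50.502.
Sum: 41.6 + 200 + 2.58 + 56.4 + 200 + 50.502 = 551.082 Myr.

551.082 million years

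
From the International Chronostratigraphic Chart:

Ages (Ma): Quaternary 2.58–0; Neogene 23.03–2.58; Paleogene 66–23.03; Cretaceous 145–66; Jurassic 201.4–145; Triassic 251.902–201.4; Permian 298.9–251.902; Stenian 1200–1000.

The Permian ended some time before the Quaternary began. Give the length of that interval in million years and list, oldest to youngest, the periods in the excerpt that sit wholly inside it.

249.322 million years; Triassic, Jurassic, Cretaceous, Paleogene, Neogene

The Permian closes at 251.902 Ma and the Quaternary opens at 2.58 Ma, so the interval is 251.902 − 2.58 = 249.322 Myr.
A period fits inside if it starts at or after 251.902 Ma and ends at or before 2.58 Ma; oldest first that gives Triassic, Jurassic, Cretaceous, Paleogene, Neogene.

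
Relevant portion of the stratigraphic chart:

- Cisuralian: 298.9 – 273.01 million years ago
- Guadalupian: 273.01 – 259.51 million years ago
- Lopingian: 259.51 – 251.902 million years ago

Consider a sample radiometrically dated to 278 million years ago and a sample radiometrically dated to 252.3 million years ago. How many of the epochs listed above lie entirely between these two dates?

278 Ma sits inside the Cisuralian (298.9–273.01) and 252.3 Ma inside the Lopingian (259.51–251.902); neither of those is wholly between the two dates.
The listed epochs lying completely between them are Guadalupian — 1 in all.

1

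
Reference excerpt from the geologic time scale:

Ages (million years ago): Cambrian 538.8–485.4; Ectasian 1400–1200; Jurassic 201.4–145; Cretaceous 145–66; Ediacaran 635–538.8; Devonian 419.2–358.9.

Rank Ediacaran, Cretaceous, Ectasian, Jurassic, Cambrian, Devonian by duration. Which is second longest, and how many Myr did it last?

Ediacaran, 96.2 million years

Start − end for each: Ediacaran 635 − 538.8 = 96.2; Cretaceous 145 − 66 = 79; Ectasian 1400 − 1200 = 200; Jurassic 201.4 − 145 = 56.4; Cambrian 538.8 − 485.4 = 53.4; Devonian 419.2 − 358.9 = 60.3.
Ranking these from longest: Ectasian > Ediacaran > Cretaceous > Devonian > Jurassic > Cambrian.
Position 2 in that ranking is Ediacaran, which lasted 96.2 Myr.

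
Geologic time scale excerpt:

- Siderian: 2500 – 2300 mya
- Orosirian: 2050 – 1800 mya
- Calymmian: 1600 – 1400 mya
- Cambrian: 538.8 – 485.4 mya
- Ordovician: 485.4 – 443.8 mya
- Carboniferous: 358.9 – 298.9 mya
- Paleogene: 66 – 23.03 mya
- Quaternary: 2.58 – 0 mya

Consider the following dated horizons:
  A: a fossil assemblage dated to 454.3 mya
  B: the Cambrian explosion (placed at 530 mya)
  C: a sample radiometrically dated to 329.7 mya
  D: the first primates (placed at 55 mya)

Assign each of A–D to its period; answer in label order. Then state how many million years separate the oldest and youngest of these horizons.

A: 454.3 Ma lies in 485.4–443.8 Ma, so Ordovician.
B: 530 Ma lies in 538.8–485.4 Ma, so Cambrian.
C: 329.7 Ma lies in 358.9–298.9 Ma, so Carboniferous.
D: 55 Ma lies in 66–23.03 Ma, so Paleogene.
Oldest = 530 Ma, youngest = 55 Ma → span 475 Myr.

A — Ordovician; B — Cambrian; C — Carboniferous; D — Paleogene; span 475 million years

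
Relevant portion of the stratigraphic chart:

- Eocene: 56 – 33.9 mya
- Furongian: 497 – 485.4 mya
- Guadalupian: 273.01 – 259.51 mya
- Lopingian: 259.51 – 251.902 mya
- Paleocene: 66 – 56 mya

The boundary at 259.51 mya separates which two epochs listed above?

Guadalupian and Lopingian

The Guadalupian ends at 259.51 mya and the Lopingian begins at 259.51 mya, so they share that boundary.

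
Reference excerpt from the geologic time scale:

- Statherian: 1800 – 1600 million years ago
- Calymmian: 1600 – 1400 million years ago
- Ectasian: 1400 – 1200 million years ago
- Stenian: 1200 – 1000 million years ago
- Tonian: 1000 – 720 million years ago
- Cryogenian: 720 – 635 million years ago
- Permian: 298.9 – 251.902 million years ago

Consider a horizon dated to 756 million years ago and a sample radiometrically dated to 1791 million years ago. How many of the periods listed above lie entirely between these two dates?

3

1791 Ma sits inside the Statherian (1800–1600) and 756 Ma inside the Tonian (1000–720); neither of those is wholly between the two dates.
The listed periods lying completely between them are Calymmian, Ectasian, Stenian — 3 in all.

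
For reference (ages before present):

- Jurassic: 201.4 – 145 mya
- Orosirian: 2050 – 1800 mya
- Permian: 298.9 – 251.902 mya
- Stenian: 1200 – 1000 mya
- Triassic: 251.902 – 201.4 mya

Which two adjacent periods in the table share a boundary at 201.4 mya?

The Triassic ends at 201.4 mya and the Jurassic begins at 201.4 mya, so they share that boundary.

Triassic and Jurassic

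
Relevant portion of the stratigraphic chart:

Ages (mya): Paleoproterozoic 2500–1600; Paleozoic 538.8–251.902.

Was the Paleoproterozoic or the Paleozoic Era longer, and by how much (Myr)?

Paleoproterozoic, by 613.102 million years

Paleoproterozoic: 2500 − 1600 = 900 Myr.
Paleozoic: 538.8 − 251.902 = 286.898 Myr.
Difference: 900 − 286.898 = 613.102 Myr, so the Paleoproterozoic was longer.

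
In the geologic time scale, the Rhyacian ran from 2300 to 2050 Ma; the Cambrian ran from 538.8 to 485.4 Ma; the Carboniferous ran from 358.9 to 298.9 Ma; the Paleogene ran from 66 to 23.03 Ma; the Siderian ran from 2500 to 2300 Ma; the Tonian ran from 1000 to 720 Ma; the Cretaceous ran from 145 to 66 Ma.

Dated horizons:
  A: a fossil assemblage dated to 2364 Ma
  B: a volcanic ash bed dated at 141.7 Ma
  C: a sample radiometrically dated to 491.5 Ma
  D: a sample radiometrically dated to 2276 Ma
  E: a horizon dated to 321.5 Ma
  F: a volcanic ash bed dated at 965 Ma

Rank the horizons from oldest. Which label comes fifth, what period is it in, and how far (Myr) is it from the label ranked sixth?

Sorted oldest-first by Ma: A (2364), D (2276), F (965), C (491.5), E (321.5), B (141.7).
The fifth oldest is E at 321.5 Ma, which lies in 358.9–298.9 Ma: the Carboniferous.
The sixth oldest is B at 141.7 Ma; separation = |321.5 − 141.7| = 179.8 Myr.

E, in the Carboniferous; 179.8 million years to B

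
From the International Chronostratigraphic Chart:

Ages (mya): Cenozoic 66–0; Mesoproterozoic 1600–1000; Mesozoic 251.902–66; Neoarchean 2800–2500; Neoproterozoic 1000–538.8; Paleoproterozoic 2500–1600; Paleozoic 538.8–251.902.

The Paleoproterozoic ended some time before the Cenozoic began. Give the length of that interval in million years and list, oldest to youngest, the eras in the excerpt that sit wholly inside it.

The Paleoproterozoic closes at 1600 Ma and the Cenozoic opens at 66 Ma, so the interval is 1600 − 66 = 1534 Myr.
An era fits inside if it starts at or after 1600 Ma and ends at or before 66 Ma; oldest first that gives Mesoproterozoic, Neoproterozoic, Paleozoic, Mesozoic.

1534 million years; Mesoproterozoic, Neoproterozoic, Paleozoic, Mesozoic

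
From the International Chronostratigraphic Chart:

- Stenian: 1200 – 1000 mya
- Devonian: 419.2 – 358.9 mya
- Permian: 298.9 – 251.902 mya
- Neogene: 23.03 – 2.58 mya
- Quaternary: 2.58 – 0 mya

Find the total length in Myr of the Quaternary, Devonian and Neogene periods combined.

83.33 million years

Each duration: Quaternary = 2.58; Devonian = 60.3; Neogene = 20.45.
Sum: 2.58 + 60.3 + 20.45 = 83.33 Myr.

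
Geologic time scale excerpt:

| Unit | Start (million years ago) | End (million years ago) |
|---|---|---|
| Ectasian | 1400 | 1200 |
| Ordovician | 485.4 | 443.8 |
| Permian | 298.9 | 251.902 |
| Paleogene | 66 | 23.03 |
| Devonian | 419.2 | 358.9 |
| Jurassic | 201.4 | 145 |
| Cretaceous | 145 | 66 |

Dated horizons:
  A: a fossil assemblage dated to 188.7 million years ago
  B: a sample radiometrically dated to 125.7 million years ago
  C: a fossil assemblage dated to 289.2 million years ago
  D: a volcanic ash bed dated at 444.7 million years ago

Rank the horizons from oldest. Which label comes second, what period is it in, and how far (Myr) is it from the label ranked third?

Sorted oldest-first by Ma: D (444.7), C (289.2), A (188.7), B (125.7).
The second oldest is C at 289.2 Ma, which lies in 298.9–251.902 Ma: the Permian.
The third oldest is A at 188.7 Ma; separation = |289.2 − 188.7| = 100.5 Myr.

C, in the Permian; 100.5 million years to A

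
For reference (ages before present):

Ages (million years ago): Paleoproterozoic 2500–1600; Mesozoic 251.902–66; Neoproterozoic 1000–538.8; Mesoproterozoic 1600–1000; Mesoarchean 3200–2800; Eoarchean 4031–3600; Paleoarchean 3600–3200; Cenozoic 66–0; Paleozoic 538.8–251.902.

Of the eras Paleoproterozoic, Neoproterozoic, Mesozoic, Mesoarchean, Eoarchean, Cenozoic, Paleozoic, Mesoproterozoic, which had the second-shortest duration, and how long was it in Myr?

Durations: Paleoproterozoic 900; Neoproterozoic 461.2; Mesozoic 185.902; Mesoarchean 400; Eoarchean 431; Cenozoic 66; Paleozoic 286.898; Mesoproterozoic 600 Myr.
Sorted shortest-first: Cenozoic (66), Mesozoic (185.902), Paleozoic (286.898), Mesoarchean (400), Eoarchean (431), Neoproterozoic (461.2), Mesoproterozoic (600), Paleoproterozoic (900).
The second shortest is Mesozoic at 185.902 Myr.

Mesozoic, 185.902 million years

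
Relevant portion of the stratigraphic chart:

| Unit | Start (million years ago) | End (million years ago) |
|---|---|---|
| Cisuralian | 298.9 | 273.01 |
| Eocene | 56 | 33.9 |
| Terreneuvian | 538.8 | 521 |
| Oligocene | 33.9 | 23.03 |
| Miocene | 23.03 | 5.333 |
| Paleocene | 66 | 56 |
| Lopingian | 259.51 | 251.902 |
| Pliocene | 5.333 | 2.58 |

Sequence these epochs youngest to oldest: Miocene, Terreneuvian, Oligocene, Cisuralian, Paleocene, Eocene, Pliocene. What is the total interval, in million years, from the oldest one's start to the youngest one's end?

Pliocene, Miocene, Oligocene, Eocene, Paleocene, Cisuralian, Terreneuvian; total span 536.22 Myr

Start ages (Ma): Terreneuvian 538.8, Cisuralian 298.9, Paleocene 66, Eocene 56, Oligocene 33.9, Miocene 23.03, Pliocene 5.333.
Ordered youngest to oldest: Pliocene, Miocene, Oligocene, Eocene, Paleocene, Cisuralian, Terreneuvian.
Span = 538.8 − 2.58 = 536.22 Myr.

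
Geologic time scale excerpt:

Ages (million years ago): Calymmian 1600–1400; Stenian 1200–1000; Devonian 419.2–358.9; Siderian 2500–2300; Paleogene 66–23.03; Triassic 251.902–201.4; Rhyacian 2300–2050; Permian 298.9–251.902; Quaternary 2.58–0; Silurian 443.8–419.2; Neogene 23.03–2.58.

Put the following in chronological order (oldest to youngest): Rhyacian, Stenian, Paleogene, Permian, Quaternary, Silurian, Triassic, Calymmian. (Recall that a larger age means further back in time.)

Rhyacian, Calymmian, Stenian, Silurian, Permian, Triassic, Paleogene, Quaternary

Sorting by start age (descending Ma, since larger Ma = older): Rhyacian start 2300, Calymmian start 1600, Stenian start 1200, Silurian start 443.8, Permian start 298.9, Triassic start 251.902, Paleogene start 66, Quaternary start 2.58.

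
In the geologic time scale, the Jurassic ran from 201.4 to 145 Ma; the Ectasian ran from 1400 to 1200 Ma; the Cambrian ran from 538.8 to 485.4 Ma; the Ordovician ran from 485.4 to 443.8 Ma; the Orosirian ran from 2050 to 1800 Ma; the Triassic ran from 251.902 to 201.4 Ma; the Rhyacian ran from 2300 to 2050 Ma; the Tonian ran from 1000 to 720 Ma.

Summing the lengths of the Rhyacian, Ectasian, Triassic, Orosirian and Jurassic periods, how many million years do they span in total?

Duration is start − end for each: (2300 − 2050) + (1400 − 1200) + (251.902 − 201.4) + (2050 − 1800) + (201.4 − 145).
That is 250 + 200 + 50.502 + 250 + 56.4, which totals 806.902 million years.

806.902 million years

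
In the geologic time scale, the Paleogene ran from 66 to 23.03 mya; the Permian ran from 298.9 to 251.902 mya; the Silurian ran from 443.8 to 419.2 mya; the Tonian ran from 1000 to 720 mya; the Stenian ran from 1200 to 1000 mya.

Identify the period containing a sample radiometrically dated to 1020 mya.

Stenian

1020 Ma lies between 1200 and 1000 Ma, so it falls in the Stenian.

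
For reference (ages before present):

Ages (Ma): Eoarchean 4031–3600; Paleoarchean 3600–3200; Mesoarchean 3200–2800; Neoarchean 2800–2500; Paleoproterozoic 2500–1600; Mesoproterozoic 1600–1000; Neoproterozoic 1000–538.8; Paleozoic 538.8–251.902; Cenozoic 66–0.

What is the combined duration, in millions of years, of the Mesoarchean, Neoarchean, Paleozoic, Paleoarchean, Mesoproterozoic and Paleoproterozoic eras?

Each duration: Mesoarchean = 400; Neoarchean = 300; Paleozoic = 286.898; Paleoarchean = 400; Mesoproterozoic = 600; Paleoproterozoic = 900.
Sum: 400 + 300 + 286.898 + 400 + 600 + 900 = 2886.898 Myr.

2886.898 million years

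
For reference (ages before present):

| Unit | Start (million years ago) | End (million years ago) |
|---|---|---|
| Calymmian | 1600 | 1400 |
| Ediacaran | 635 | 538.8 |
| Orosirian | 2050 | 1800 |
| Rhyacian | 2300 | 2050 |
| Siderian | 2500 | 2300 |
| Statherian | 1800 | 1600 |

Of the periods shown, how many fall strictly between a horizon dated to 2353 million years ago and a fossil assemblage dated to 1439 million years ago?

3

The older date is 2353 Ma and the younger is 1439 Ma.
Periods with start < 2353 and end > 1439 Ma: Rhyacian (2300–2050), Orosirian (2050–1800), Statherian (1800–1600).
That is 3 complete periods.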